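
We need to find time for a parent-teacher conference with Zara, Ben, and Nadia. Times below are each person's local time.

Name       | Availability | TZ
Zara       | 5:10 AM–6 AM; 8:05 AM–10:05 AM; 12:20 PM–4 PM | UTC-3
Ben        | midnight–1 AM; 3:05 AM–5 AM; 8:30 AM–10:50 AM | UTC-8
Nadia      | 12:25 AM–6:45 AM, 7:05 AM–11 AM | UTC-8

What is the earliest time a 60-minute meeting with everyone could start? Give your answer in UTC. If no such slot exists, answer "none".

Zara in UTC: 08:10-09:00, 11:05-13:05, 15:20-19:00 (add 3h to convert from UTC-3).
Ben in UTC: 08:00-09:00, 11:05-13:00, 16:30-18:50 (add 8h to convert from UTC-8).
Nadia in UTC: 08:25-14:45, 15:05-19:00 (add 8h to convert from UTC-8).
Zara ∩ Ben: 08:10-09:00, 11:05-13:00, 16:30-18:50.
Zara ∩ Ben ∩ Nadia: 08:25-09:00, 11:05-13:00, 16:30-18:50.
The first common window of at least 60 minutes is 11:05-13:00, so the earliest start is 11:05.

11:05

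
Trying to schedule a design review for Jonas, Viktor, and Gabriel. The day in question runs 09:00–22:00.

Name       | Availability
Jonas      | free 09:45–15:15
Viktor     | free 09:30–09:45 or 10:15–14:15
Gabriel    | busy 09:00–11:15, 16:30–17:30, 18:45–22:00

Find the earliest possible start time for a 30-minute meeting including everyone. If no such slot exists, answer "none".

Jonas free: 09:45-15:15.
Viktor free: 09:30-09:45, 10:15-14:15.
Gabriel free: 11:15-16:30, 17:30-18:45 (invert busy blocks within the working day).
Jonas ∩ Viktor: 10:15-14:15.
Jonas ∩ Viktor ∩ Gabriel: 11:15-14:15.
Those are the intersection windows.
The first common window of at least 30 minutes is 11:15-14:15, so the earliest start is 11:15.

11:15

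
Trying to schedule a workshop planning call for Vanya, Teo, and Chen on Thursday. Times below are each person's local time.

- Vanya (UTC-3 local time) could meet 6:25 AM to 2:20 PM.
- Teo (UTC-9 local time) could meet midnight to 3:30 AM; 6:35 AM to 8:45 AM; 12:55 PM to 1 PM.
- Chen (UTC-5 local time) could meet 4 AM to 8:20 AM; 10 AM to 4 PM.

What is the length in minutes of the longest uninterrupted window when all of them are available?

Vanya in UTC: 09:25-17:20 (add 3h to convert from UTC-3).
Teo in UTC: 09:00-12:30, 15:35-17:45, 21:55-22:00 (add 9h to convert from UTC-9).
Chen in UTC: 09:00-13:20, 15:00-21:00 (add 5h to convert from UTC-5).
Vanya ∩ Teo: 09:25-12:30, 15:35-17:20.
Vanya ∩ Teo ∩ Chen: 09:25-12:30, 15:35-17:20.
The longest is 09:25-12:30 at 185 minutes.

185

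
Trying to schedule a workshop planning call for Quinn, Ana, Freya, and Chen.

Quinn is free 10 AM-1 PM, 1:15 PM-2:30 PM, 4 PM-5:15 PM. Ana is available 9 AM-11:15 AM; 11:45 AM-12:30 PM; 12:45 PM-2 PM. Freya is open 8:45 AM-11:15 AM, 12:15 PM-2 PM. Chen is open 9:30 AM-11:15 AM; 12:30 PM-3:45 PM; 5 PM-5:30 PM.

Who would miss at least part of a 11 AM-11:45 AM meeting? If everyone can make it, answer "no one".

Ana, Chen, Freya

Quinn: free for 11:00-11:45. Ana: not fully free for 11:00-11:45. Freya: not fully free for 11:00-11:45. Chen: not fully free for 11:00-11:45.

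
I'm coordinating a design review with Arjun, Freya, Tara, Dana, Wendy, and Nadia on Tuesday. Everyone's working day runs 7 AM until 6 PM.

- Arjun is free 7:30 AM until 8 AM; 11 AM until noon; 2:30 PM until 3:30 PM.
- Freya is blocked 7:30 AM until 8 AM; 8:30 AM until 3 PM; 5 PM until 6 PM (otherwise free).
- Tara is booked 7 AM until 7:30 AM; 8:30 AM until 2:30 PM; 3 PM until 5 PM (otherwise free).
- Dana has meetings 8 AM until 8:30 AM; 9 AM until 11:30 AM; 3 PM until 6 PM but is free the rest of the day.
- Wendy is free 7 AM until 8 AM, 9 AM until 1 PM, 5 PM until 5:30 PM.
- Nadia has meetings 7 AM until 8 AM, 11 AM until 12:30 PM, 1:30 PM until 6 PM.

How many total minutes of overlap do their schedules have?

Arjun free: 07:30-08:00, 11:00-12:00, 14:30-15:30.
Freya free: 07:00-07:30, 08:00-08:30, 15:00-17:00 (invert busy blocks within the working day).
Tara free: 07:30-08:30, 14:30-15:00, 17:00-18:00 (invert busy blocks within the working day).
Dana free: 07:00-08:00, 08:30-09:00, 11:30-15:00 (invert busy blocks within the working day).
Wendy free: 07:00-08:00, 09:00-13:00, 17:00-17:30.
Nadia free: 08:00-11:00, 12:30-13:30 (invert busy blocks within the working day).
Arjun ∩ Freya: 15:00-15:30.
Arjun ∩ Freya ∩ Tara: ∅.
Arjun ∩ Freya ∩ Tara ∩ Dana: ∅.
Arjun ∩ Freya ∩ Tara ∩ Dana ∩ Wendy: ∅.
Arjun ∩ Freya ∩ Tara ∩ Dana ∩ Wendy ∩ Nadia: ∅.
There is no time when everyone is free.
There is no common window, so the total is 0 minutes.

0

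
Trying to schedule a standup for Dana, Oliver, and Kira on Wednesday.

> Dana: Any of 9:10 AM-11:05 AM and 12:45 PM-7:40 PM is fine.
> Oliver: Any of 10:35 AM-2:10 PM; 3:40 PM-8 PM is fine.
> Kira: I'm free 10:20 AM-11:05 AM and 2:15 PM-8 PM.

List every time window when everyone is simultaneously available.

Dana ∩ Oliver: 10:35-11:05, 12:45-14:10, 15:40-19:40.
Dana ∩ Oliver ∩ Kira: 10:35-11:05, 15:40-19:40.
Those are the intersection windows.

10:35-11:05, 15:40-19:40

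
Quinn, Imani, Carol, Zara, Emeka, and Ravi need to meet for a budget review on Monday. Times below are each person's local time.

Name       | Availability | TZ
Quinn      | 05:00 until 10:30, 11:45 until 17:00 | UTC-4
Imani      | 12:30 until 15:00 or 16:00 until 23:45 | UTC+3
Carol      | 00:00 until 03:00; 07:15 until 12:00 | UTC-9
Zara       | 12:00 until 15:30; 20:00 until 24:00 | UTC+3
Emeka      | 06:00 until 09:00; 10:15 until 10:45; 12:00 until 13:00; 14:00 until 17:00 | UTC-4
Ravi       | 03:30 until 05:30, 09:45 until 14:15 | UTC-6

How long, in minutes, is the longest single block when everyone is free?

135

Quinn in UTC: 09:00-14:30, 15:45-21:00 (add 4h to convert from UTC-4).
Imani in UTC: 09:30-12:00, 13:00-20:45 (subtract 3h to convert from UTC+3).
Carol in UTC: 09:00-12:00, 16:15-21:00 (add 9h to convert from UTC-9).
Zara in UTC: 09:00-12:30, 17:00-21:00 (subtract 3h to convert from UTC+3).
Emeka in UTC: 10:00-13:00, 14:15-14:45, 16:00-17:00, 18:00-21:00 (add 4h to convert from UTC-4).
Ravi in UTC: 09:30-11:30, 15:45-20:15 (add 6h to convert from UTC-6).
Quinn ∩ Imani: 09:30-12:00, 13:00-14:30, 15:45-20:45.
Quinn ∩ Imani ∩ Carol: 09:30-12:00, 16:15-20:45.
Quinn ∩ Imani ∩ Carol ∩ Zara: 09:30-12:00, 17:00-20:45.
Quinn ∩ Imani ∩ Carol ∩ Zara ∩ Emeka: 10:00-12:00, 18:00-20:45.
Quinn ∩ Imani ∩ Carol ∩ Zara ∩ Emeka ∩ Ravi: 10:00-11:30, 18:00-20:15.
The longest is 18:00-20:15 at 135 minutes.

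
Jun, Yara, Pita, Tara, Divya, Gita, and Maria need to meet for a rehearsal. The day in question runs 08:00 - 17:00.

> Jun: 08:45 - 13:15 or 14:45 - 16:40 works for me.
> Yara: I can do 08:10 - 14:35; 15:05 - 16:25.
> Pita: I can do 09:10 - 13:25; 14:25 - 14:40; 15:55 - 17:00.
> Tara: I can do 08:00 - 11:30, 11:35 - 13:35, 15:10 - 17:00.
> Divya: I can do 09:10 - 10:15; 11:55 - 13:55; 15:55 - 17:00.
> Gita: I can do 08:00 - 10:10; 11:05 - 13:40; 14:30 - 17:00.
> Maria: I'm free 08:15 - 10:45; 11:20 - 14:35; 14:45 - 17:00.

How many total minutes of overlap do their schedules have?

170

Jun ∩ Yara: 08:45-13:15, 15:05-16:25.
Jun ∩ Yara ∩ Pita: 09:10-13:15, 15:55-16:25.
Jun ∩ Yara ∩ Pita ∩ Tara: 09:10-11:30, 11:35-13:15, 15:55-16:25.
Jun ∩ Yara ∩ Pita ∩ Tara ∩ Divya: 09:10-10:15, 11:55-13:15, 15:55-16:25.
Jun ∩ Yara ∩ Pita ∩ Tara ∩ Divya ∩ Gita: 09:10-10:10, 11:55-13:15, 15:55-16:25.
Jun ∩ Yara ∩ Pita ∩ Tara ∩ Divya ∩ Gita ∩ Maria: 09:10-10:10, 11:55-13:15, 15:55-16:25.
Those are the intersection windows.
Summing the common windows: 60 + 80 + 30 = 170 minutes.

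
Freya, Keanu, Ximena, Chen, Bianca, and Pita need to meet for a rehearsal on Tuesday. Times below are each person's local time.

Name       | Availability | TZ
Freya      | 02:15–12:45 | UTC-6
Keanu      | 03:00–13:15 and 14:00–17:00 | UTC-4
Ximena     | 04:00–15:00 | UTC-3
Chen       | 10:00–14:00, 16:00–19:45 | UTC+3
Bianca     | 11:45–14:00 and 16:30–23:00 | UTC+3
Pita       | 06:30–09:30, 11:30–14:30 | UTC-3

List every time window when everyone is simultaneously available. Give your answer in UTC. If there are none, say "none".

09:30-11:00, 14:30-16:45

Freya in UTC: 08:15-18:45 (add 6h to convert from UTC-6).
Keanu in UTC: 07:00-17:15, 18:00-21:00 (add 4h to convert from UTC-4).
Ximena in UTC: 07:00-18:00 (add 3h to convert from UTC-3).
Chen in UTC: 07:00-11:00, 13:00-16:45 (subtract 3h to convert from UTC+3).
Bianca in UTC: 08:45-11:00, 13:30-20:00 (subtract 3h to convert from UTC+3).
Pita in UTC: 09:30-12:30, 14:30-17:30 (add 3h to convert from UTC-3).
Freya ∩ Keanu: 08:15-17:15, 18:00-18:45.
Freya ∩ Keanu ∩ Ximena: 08:15-17:15.
Freya ∩ Keanu ∩ Ximena ∩ Chen: 08:15-11:00, 13:00-16:45.
Freya ∩ Keanu ∩ Ximena ∩ Chen ∩ Bianca: 08:45-11:00, 13:30-16:45.
Freya ∩ Keanu ∩ Ximena ∩ Chen ∩ Bianca ∩ Pita: 09:30-11:00, 14:30-16:45.
Those are the intersection windows.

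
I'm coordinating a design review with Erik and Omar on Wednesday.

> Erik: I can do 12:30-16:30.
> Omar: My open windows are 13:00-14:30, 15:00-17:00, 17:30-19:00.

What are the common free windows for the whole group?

13:00-14:30, 15:00-16:30

Erik ∩ Omar: 13:00-14:30, 15:00-16:30.
So the common availability across everyone is 13:00-14:30, 15:00-16:30.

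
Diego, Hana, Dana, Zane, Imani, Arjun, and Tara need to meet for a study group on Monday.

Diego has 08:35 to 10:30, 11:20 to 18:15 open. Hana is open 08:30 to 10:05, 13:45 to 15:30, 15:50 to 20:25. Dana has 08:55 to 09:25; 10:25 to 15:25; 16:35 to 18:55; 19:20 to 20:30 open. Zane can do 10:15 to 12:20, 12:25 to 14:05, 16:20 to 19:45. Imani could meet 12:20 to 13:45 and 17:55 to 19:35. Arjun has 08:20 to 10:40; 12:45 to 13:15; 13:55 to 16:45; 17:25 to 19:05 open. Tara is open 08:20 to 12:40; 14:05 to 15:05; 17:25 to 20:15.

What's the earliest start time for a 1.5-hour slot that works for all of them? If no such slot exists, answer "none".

none

Diego ∩ Hana: 08:35-10:05, 13:45-15:30, 15:50-18:15.
Diego ∩ Hana ∩ Dana: 08:55-09:25, 13:45-15:25, 16:35-18:15.
Diego ∩ Hana ∩ Dana ∩ Zane: 13:45-14:05, 16:35-18:15.
Diego ∩ Hana ∩ Dana ∩ Zane ∩ Imani: 17:55-18:15.
Diego ∩ Hana ∩ Dana ∩ Zane ∩ Imani ∩ Arjun: 17:55-18:15.
Diego ∩ Hana ∩ Dana ∩ Zane ∩ Imani ∩ Arjun ∩ Tara: 17:55-18:15.
So the common availability across everyone is 17:55-18:15.
No common window is at least 90 minutes long.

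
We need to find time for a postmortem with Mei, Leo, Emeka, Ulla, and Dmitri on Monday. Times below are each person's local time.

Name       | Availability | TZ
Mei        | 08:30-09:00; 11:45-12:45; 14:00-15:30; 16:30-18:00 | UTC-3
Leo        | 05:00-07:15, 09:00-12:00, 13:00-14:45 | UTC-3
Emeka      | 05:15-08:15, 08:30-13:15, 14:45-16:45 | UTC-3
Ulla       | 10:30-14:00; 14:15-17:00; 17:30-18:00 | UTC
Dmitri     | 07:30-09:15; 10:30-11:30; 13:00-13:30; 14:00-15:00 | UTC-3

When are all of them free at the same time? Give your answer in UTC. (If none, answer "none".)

none

Mei in UTC: 11:30-12:00, 14:45-15:45, 17:00-18:30, 19:30-21:00 (add 3h to convert from UTC-3).
Leo in UTC: 08:00-10:15, 12:00-15:00, 16:00-17:45 (add 3h to convert from UTC-3).
Emeka in UTC: 08:15-11:15, 11:30-16:15, 17:45-19:45 (add 3h to convert from UTC-3).
Ulla in UTC: 10:30-14:00, 14:15-17:00, 17:30-18:00.
Dmitri in UTC: 10:30-12:15, 13:30-14:30, 16:00-16:30, 17:00-18:00 (add 3h to convert from UTC-3).
Mei ∩ Leo: 14:45-15:00, 17:00-17:45.
Mei ∩ Leo ∩ Emeka: 14:45-15:00.
Mei ∩ Leo ∩ Emeka ∩ Ulla: 14:45-15:00.
Mei ∩ Leo ∩ Emeka ∩ Ulla ∩ Dmitri: ∅.
There is no time when everyone is free.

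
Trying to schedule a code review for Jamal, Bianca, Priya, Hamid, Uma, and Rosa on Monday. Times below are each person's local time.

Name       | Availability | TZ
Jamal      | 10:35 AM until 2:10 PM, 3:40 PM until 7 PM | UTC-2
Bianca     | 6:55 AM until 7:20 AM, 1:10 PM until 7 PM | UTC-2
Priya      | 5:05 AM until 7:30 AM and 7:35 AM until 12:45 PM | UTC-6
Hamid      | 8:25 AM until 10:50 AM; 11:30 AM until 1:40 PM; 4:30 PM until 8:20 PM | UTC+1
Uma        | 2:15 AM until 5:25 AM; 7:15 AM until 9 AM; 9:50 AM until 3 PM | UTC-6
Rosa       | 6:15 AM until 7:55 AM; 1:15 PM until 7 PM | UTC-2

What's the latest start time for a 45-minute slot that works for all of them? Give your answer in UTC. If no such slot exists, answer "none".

Jamal in UTC: 12:35-16:10, 17:40-21:00 (add 2h to convert from UTC-2).
Bianca in UTC: 08:55-09:20, 15:10-21:00 (add 2h to convert from UTC-2).
Priya in UTC: 11:05-13:30, 13:35-18:45 (add 6h to convert from UTC-6).
Hamid in UTC: 07:25-09:50, 10:30-12:40, 15:30-19:20 (subtract 1h to convert from UTC+1).
Uma in UTC: 08:15-11:25, 13:15-15:00, 15:50-21:00 (add 6h to convert from UTC-6).
Rosa in UTC: 08:15-09:55, 15:15-21:00 (add 2h to convert from UTC-2).
Jamal ∩ Bianca: 15:10-16:10, 17:40-21:00.
Jamal ∩ Bianca ∩ Priya: 15:10-16:10, 17:40-18:45.
Jamal ∩ Bianca ∩ Priya ∩ Hamid: 15:30-16:10, 17:40-18:45.
Jamal ∩ Bianca ∩ Priya ∩ Hamid ∩ Uma: 15:50-16:10, 17:40-18:45.
Jamal ∩ Bianca ∩ Priya ∩ Hamid ∩ Uma ∩ Rosa: 15:50-16:10, 17:40-18:45.
So the common availability across everyone is 15:50-16:10, 17:40-18:45.
The last common window of at least 45 minutes is 17:40-18:45; a 45-minute meeting can start as late as 18:00 and still end by 18:45.

18:00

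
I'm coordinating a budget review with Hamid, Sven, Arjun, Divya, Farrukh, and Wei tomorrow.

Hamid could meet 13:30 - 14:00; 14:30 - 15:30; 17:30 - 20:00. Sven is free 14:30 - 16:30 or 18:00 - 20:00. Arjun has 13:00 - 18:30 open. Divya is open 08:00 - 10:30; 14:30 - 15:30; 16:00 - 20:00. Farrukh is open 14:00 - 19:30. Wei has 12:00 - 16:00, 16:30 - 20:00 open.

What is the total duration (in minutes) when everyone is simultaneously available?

Hamid ∩ Sven: 14:30-15:30, 18:00-20:00.
Hamid ∩ Sven ∩ Arjun: 14:30-15:30, 18:00-18:30.
Hamid ∩ Sven ∩ Arjun ∩ Divya: 14:30-15:30, 18:00-18:30.
Hamid ∩ Sven ∩ Arjun ∩ Divya ∩ Farrukh: 14:30-15:30, 18:00-18:30.
Hamid ∩ Sven ∩ Arjun ∩ Divya ∩ Farrukh ∩ Wei: 14:30-15:30, 18:00-18:30.
So the common availability across everyone is 14:30-15:30, 18:00-18:30.
Summing the common windows: 60 + 30 = 90 minutes.

90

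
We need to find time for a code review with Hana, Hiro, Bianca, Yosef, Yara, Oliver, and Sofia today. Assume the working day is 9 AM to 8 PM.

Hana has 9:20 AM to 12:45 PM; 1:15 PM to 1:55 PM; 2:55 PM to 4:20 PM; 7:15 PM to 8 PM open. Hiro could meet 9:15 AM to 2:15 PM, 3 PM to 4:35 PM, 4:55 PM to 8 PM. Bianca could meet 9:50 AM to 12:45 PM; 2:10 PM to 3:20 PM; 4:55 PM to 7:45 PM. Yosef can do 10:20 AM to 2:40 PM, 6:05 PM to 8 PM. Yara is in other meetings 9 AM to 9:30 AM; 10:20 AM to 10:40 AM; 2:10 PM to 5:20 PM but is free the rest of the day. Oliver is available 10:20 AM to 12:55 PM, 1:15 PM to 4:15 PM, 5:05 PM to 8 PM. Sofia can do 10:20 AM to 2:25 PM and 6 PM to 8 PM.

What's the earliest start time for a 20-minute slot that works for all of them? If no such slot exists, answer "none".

Hana free: 09:20-12:45, 13:15-13:55, 14:55-16:20, 19:15-20:00.
Hiro free: 09:15-14:15, 15:00-16:35, 16:55-20:00.
Bianca free: 09:50-12:45, 14:10-15:20, 16:55-19:45.
Yosef free: 10:20-14:40, 18:05-20:00.
Yara free: 09:30-10:20, 10:40-14:10, 17:20-20:00 (invert busy blocks within the working day).
Oliver free: 10:20-12:55, 13:15-16:15, 17:05-20:00.
Sofia free: 10:20-14:25, 18:00-20:00.
Hana ∩ Hiro: 09:20-12:45, 13:15-13:55, 15:00-16:20, 19:15-20:00.
Hana ∩ Hiro ∩ Bianca: 09:50-12:45, 15:00-15:20, 19:15-19:45.
Hana ∩ Hiro ∩ Bianca ∩ Yosef: 10:20-12:45, 19:15-19:45.
Hana ∩ Hiro ∩ Bianca ∩ Yosef ∩ Yara: 10:40-12:45, 19:15-19:45.
Hana ∩ Hiro ∩ Bianca ∩ Yosef ∩ Yara ∩ Oliver: 10:40-12:45, 19:15-19:45.
Hana ∩ Hiro ∩ Bianca ∩ Yosef ∩ Yara ∩ Oliver ∩ Sofia: 10:40-12:45, 19:15-19:45.
So the common availability across everyone is 10:40-12:45, 19:15-19:45.
The first common window of at least 20 minutes is 10:40-12:45, so the earliest start is 10:40.

10:40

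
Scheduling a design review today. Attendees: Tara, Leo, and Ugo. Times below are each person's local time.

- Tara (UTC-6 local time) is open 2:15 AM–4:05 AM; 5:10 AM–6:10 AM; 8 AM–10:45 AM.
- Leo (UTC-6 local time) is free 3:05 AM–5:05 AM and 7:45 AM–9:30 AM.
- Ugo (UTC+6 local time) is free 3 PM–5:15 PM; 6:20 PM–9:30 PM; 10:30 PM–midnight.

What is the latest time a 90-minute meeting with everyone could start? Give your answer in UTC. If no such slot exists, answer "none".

Tara in UTC: 08:15-10:05, 11:10-12:10, 14:00-16:45 (add 6h to convert from UTC-6).
Leo in UTC: 09:05-11:05, 13:45-15:30 (add 6h to convert from UTC-6).
Ugo in UTC: 09:00-11:15, 12:20-15:30, 16:30-18:00 (subtract 6h to convert from UTC+6).
Tara ∩ Leo: 09:05-10:05, 14:00-15:30.
Tara ∩ Leo ∩ Ugo: 09:05-10:05, 14:00-15:30.
So the common availability across everyone is 09:05-10:05, 14:00-15:30.
The last common window of at least 90 minutes is 14:00-15:30; a 90-minute meeting can start as late as 14:00 and still end by 15:30.

14:00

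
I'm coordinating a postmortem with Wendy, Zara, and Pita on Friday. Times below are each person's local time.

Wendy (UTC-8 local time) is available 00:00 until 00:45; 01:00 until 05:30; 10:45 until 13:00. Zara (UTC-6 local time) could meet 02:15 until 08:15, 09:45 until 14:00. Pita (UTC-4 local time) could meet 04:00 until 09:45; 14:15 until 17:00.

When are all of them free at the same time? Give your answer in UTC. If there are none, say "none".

Wendy in UTC: 08:00-08:45, 09:00-13:30, 18:45-21:00 (add 8h to convert from UTC-8).
Zara in UTC: 08:15-14:15, 15:45-20:00 (add 6h to convert from UTC-6).
Pita in UTC: 08:00-13:45, 18:15-21:00 (add 4h to convert from UTC-4).
Wendy ∩ Zara: 08:15-08:45, 09:00-13:30, 18:45-20:00.
Wendy ∩ Zara ∩ Pita: 08:15-08:45, 09:00-13:30, 18:45-20:00.

08:15-08:45, 09:00-13:30, 18:45-20:00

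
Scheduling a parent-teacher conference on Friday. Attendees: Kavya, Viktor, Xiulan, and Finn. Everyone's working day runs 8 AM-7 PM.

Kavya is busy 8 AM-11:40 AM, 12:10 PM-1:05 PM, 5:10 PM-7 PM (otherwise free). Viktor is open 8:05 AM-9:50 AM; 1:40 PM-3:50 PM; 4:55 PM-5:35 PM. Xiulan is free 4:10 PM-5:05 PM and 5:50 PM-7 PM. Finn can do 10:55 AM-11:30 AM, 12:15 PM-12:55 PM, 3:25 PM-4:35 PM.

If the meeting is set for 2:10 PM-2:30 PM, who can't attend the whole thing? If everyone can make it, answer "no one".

Kavya free: 11:40-12:10, 13:05-17:10 (invert busy blocks within the working day).
Viktor free: 08:05-09:50, 13:40-15:50, 16:55-17:35.
Xiulan free: 16:10-17:05, 17:50-19:00.
Finn free: 10:55-11:30, 12:15-12:55, 15:25-16:35.
Kavya: free for 14:10-14:30. Viktor: free for 14:10-14:30. Xiulan: not fully free for 14:10-14:30. Finn: not fully free for 14:10-14:30.

Finn, Xiulan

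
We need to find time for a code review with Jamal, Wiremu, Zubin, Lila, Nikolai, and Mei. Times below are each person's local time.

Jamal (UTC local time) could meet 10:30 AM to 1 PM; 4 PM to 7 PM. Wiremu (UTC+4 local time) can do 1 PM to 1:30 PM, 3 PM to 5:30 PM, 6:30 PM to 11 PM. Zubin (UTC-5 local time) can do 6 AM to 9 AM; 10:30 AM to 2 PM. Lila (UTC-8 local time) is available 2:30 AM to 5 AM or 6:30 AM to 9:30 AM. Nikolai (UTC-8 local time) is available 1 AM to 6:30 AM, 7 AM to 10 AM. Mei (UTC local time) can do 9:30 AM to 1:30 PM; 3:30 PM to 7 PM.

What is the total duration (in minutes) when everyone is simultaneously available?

Jamal in UTC: 10:30-13:00, 16:00-19:00.
Wiremu in UTC: 09:00-09:30, 11:00-13:30, 14:30-19:00 (subtract 4h to convert from UTC+4).
Zubin in UTC: 11:00-14:00, 15:30-19:00 (add 5h to convert from UTC-5).
Lila in UTC: 10:30-13:00, 14:30-17:30 (add 8h to convert from UTC-8).
Nikolai in UTC: 09:00-14:30, 15:00-18:00 (add 8h to convert from UTC-8).
Mei in UTC: 09:30-13:30, 15:30-19:00.
Jamal ∩ Wiremu: 11:00-13:00, 16:00-19:00.
Jamal ∩ Wiremu ∩ Zubin: 11:00-13:00, 16:00-19:00.
Jamal ∩ Wiremu ∩ Zubin ∩ Lila: 11:00-13:00, 16:00-17:30.
Jamal ∩ Wiremu ∩ Zubin ∩ Lila ∩ Nikolai: 11:00-13:00, 16:00-17:30.
Jamal ∩ Wiremu ∩ Zubin ∩ Lila ∩ Nikolai ∩ Mei: 11:00-13:00, 16:00-17:30.
Summing the common windows: 120 + 90 = 210 minutes.

210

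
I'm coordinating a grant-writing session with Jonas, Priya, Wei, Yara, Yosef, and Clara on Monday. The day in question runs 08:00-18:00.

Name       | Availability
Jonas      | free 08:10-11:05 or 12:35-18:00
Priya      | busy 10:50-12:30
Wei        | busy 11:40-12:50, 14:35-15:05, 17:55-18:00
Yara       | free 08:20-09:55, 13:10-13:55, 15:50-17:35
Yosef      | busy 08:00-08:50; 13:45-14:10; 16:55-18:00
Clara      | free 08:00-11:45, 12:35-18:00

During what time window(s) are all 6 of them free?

08:50-09:55, 13:10-13:45, 15:50-16:55

Jonas free: 08:10-11:05, 12:35-18:00.
Priya free: 08:00-10:50, 12:30-18:00 (invert busy blocks within the working day).
Wei free: 08:00-11:40, 12:50-14:35, 15:05-17:55 (invert busy blocks within the working day).
Yara free: 08:20-09:55, 13:10-13:55, 15:50-17:35.
Yosef free: 08:50-13:45, 14:10-16:55 (invert busy blocks within the working day).
Clara free: 08:00-11:45, 12:35-18:00.
Jonas ∩ Priya: 08:10-10:50, 12:35-18:00.
Jonas ∩ Priya ∩ Wei: 08:10-10:50, 12:50-14:35, 15:05-17:55.
Jonas ∩ Priya ∩ Wei ∩ Yara: 08:20-09:55, 13:10-13:55, 15:50-17:35.
Jonas ∩ Priya ∩ Wei ∩ Yara ∩ Yosef: 08:50-09:55, 13:10-13:45, 15:50-16:55.
Jonas ∩ Priya ∩ Wei ∩ Yara ∩ Yosef ∩ Clara: 08:50-09:55, 13:10-13:45, 15:50-16:55.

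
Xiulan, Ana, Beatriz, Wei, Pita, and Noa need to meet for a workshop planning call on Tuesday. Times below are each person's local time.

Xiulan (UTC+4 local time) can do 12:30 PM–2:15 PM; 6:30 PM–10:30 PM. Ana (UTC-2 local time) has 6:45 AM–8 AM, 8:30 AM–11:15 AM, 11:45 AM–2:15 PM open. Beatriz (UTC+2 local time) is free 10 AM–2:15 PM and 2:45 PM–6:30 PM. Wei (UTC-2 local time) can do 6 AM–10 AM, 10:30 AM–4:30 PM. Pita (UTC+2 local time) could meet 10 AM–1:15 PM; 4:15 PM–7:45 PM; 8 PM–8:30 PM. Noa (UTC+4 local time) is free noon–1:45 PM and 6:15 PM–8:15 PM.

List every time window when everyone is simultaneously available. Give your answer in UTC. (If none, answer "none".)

08:45-09:45, 14:30-16:15

Xiulan in UTC: 08:30-10:15, 14:30-18:30 (subtract 4h to convert from UTC+4).
Ana in UTC: 08:45-10:00, 10:30-13:15, 13:45-16:15 (add 2h to convert from UTC-2).
Beatriz in UTC: 08:00-12:15, 12:45-16:30 (subtract 2h to convert from UTC+2).
Wei in UTC: 08:00-12:00, 12:30-18:30 (add 2h to convert from UTC-2).
Pita in UTC: 08:00-11:15, 14:15-17:45, 18:00-18:30 (subtract 2h to convert from UTC+2).
Noa in UTC: 08:00-09:45, 14:15-16:15 (subtract 4h to convert from UTC+4).
Xiulan ∩ Ana: 08:45-10:00, 14:30-16:15.
Xiulan ∩ Ana ∩ Beatriz: 08:45-10:00, 14:30-16:15.
Xiulan ∩ Ana ∩ Beatriz ∩ Wei: 08:45-10:00, 14:30-16:15.
Xiulan ∩ Ana ∩ Beatriz ∩ Wei ∩ Pita: 08:45-10:00, 14:30-16:15.
Xiulan ∩ Ana ∩ Beatriz ∩ Wei ∩ Pita ∩ Noa: 08:45-09:45, 14:30-16:15.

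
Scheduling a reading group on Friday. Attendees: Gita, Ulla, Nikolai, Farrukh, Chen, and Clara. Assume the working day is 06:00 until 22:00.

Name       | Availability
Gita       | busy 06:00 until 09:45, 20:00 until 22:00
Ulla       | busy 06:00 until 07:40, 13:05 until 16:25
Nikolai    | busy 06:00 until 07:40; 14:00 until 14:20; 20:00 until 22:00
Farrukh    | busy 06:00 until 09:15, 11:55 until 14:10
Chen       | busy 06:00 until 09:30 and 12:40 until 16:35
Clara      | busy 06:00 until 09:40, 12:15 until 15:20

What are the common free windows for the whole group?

09:45-11:55, 16:35-20:00

Gita free: 09:45-20:00 (invert busy blocks within the working day).
Ulla free: 07:40-13:05, 16:25-22:00 (invert busy blocks within the working day).
Nikolai free: 07:40-14:00, 14:20-20:00 (invert busy blocks within the working day).
Farrukh free: 09:15-11:55, 14:10-22:00 (invert busy blocks within the working day).
Chen free: 09:30-12:40, 16:35-22:00 (invert busy blocks within the working day).
Clara free: 09:40-12:15, 15:20-22:00 (invert busy blocks within the working day).
Gita ∩ Ulla: 09:45-13:05, 16:25-20:00.
Gita ∩ Ulla ∩ Nikolai: 09:45-13:05, 16:25-20:00.
Gita ∩ Ulla ∩ Nikolai ∩ Farrukh: 09:45-11:55, 16:25-20:00.
Gita ∩ Ulla ∩ Nikolai ∩ Farrukh ∩ Chen: 09:45-11:55, 16:35-20:00.
Gita ∩ Ulla ∩ Nikolai ∩ Farrukh ∩ Chen ∩ Clara: 09:45-11:55, 16:35-20:00.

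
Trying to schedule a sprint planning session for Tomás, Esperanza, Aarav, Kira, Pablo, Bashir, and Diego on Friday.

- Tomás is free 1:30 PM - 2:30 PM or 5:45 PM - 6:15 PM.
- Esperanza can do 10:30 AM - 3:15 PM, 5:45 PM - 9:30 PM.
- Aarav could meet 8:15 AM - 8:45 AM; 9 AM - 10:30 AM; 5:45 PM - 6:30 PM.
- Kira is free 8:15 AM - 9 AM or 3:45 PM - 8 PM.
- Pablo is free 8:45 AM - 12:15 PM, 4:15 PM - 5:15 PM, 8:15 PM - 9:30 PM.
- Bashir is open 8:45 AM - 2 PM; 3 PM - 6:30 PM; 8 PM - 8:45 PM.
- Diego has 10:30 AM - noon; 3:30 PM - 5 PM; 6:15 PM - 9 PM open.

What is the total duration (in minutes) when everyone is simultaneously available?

Tomás ∩ Esperanza: 13:30-14:30, 17:45-18:15.
Tomás ∩ Esperanza ∩ Aarav: 17:45-18:15.
Tomás ∩ Esperanza ∩ Aarav ∩ Kira: 17:45-18:15.
Tomás ∩ Esperanza ∩ Aarav ∩ Kira ∩ Pablo: ∅.
Tomás ∩ Esperanza ∩ Aarav ∩ Kira ∩ Pablo ∩ Bashir: ∅.
Tomás ∩ Esperanza ∩ Aarav ∩ Kira ∩ Pablo ∩ Bashir ∩ Diego: ∅.
There is no time when everyone is free.
There is no common window, so the total is 0 minutes.

0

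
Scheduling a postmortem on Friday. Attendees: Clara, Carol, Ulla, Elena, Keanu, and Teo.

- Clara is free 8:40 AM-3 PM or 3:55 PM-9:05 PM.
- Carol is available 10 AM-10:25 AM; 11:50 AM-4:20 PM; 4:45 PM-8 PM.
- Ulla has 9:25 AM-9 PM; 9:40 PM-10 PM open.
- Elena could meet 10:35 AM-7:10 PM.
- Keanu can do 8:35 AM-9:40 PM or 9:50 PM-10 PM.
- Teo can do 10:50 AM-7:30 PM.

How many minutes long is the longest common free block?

Clara ∩ Carol: 10:00-10:25, 11:50-15:00, 15:55-16:20, 16:45-20:00.
Clara ∩ Carol ∩ Ulla: 10:00-10:25, 11:50-15:00, 15:55-16:20, 16:45-20:00.
Clara ∩ Carol ∩ Ulla ∩ Elena: 11:50-15:00, 15:55-16:20, 16:45-19:10.
Clara ∩ Carol ∩ Ulla ∩ Elena ∩ Keanu: 11:50-15:00, 15:55-16:20, 16:45-19:10.
Clara ∩ Carol ∩ Ulla ∩ Elena ∩ Keanu ∩ Teo: 11:50-15:00, 15:55-16:20, 16:45-19:10.
The longest is 11:50-15:00 at 190 minutes.

190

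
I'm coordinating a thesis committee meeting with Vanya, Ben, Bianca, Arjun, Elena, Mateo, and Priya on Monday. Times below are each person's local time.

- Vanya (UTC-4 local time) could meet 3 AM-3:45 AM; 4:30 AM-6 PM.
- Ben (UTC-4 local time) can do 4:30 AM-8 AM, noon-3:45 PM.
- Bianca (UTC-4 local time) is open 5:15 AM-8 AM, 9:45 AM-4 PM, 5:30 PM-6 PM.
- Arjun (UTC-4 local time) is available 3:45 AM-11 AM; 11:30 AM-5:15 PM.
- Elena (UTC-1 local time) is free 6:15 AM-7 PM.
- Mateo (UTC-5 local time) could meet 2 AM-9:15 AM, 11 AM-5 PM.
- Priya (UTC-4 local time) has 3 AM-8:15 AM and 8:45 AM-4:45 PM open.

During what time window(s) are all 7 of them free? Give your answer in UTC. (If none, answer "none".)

09:15-12:00, 16:00-19:45

Vanya in UTC: 07:00-07:45, 08:30-22:00 (add 4h to convert from UTC-4).
Ben in UTC: 08:30-12:00, 16:00-19:45 (add 4h to convert from UTC-4).
Bianca in UTC: 09:15-12:00, 13:45-20:00, 21:30-22:00 (add 4h to convert from UTC-4).
Arjun in UTC: 07:45-15:00, 15:30-21:15 (add 4h to convert from UTC-4).
Elena in UTC: 07:15-20:00 (add 1h to convert from UTC-1).
Mateo in UTC: 07:00-14:15, 16:00-22:00 (add 5h to convert from UTC-5).
Priya in UTC: 07:00-12:15, 12:45-20:45 (add 4h to convert from UTC-4).
Vanya ∩ Ben: 08:30-12:00, 16:00-19:45.
Vanya ∩ Ben ∩ Bianca: 09:15-12:00, 16:00-19:45.
Vanya ∩ Ben ∩ Bianca ∩ Arjun: 09:15-12:00, 16:00-19:45.
Vanya ∩ Ben ∩ Bianca ∩ Arjun ∩ Elena: 09:15-12:00, 16:00-19:45.
Vanya ∩ Ben ∩ Bianca ∩ Arjun ∩ Elena ∩ Mateo: 09:15-12:00, 16:00-19:45.
Vanya ∩ Ben ∩ Bianca ∩ Arjun ∩ Elena ∩ Mateo ∩ Priya: 09:15-12:00, 16:00-19:45.
Those are the intersection windows.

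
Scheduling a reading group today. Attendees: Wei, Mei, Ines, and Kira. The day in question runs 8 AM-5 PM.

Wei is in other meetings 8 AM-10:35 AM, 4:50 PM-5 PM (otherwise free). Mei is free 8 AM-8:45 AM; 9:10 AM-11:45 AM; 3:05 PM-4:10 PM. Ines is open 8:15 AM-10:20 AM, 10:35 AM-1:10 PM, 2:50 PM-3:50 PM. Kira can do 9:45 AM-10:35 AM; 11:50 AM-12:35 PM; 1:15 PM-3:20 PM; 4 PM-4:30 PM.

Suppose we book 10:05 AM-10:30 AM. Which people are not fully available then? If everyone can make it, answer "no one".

Ines, Wei

Wei free: 10:35-16:50 (invert busy blocks within the working day).
Mei free: 08:00-08:45, 09:10-11:45, 15:05-16:10.
Ines free: 08:15-10:20, 10:35-13:10, 14:50-15:50.
Kira free: 09:45-10:35, 11:50-12:35, 13:15-15:20, 16:00-16:30.
Wei: not fully free for 10:05-10:30. Mei: free for 10:05-10:30. Ines: not fully free for 10:05-10:30. Kira: free for 10:05-10:30.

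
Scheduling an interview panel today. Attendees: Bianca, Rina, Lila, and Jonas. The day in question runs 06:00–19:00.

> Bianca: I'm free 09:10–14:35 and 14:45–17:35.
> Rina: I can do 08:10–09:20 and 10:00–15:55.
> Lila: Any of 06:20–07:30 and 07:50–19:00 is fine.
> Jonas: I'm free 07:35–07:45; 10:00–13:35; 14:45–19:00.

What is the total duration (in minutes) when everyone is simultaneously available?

285

Bianca ∩ Rina: 09:10-09:20, 10:00-14:35, 14:45-15:55.
Bianca ∩ Rina ∩ Lila: 09:10-09:20, 10:00-14:35, 14:45-15:55.
Bianca ∩ Rina ∩ Lila ∩ Jonas: 10:00-13:35, 14:45-15:55.
Summing the common windows: 215 + 70 = 285 minutes.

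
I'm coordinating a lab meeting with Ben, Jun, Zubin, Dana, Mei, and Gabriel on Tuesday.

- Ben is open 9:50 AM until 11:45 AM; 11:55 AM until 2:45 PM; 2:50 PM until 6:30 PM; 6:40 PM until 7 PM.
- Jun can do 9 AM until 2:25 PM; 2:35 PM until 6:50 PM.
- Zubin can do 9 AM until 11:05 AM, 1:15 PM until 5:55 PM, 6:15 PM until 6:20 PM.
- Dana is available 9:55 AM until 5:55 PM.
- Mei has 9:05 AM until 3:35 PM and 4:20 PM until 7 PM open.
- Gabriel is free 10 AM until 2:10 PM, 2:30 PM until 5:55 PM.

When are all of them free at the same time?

Ben ∩ Jun: 09:50-11:45, 11:55-14:25, 14:35-14:45, 14:50-18:30, 18:40-18:50.
Ben ∩ Jun ∩ Zubin: 09:50-11:05, 13:15-14:25, 14:35-14:45, 14:50-17:55, 18:15-18:20.
Ben ∩ Jun ∩ Zubin ∩ Dana: 09:55-11:05, 13:15-14:25, 14:35-14:45, 14:50-17:55.
Ben ∩ Jun ∩ Zubin ∩ Dana ∩ Mei: 09:55-11:05, 13:15-14:25, 14:35-14:45, 14:50-15:35, 16:20-17:55.
Ben ∩ Jun ∩ Zubin ∩ Dana ∩ Mei ∩ Gabriel: 10:00-11:05, 13:15-14:10, 14:35-14:45, 14:50-15:35, 16:20-17:55.

10:00-11:05, 13:15-14:10, 14:35-14:45, 14:50-15:35, 16:20-17:55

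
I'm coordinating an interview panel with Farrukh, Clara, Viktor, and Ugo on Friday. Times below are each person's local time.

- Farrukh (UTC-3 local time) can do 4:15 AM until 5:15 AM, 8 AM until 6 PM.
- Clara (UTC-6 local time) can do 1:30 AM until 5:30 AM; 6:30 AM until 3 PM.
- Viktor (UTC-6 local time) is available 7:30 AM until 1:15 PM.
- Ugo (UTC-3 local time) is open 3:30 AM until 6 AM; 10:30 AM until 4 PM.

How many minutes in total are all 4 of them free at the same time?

330

Farrukh in UTC: 07:15-08:15, 11:00-21:00 (add 3h to convert from UTC-3).
Clara in UTC: 07:30-11:30, 12:30-21:00 (add 6h to convert from UTC-6).
Viktor in UTC: 13:30-19:15 (add 6h to convert from UTC-6).
Ugo in UTC: 06:30-09:00, 13:30-19:00 (add 3h to convert from UTC-3).
Farrukh ∩ Clara: 07:30-08:15, 11:00-11:30, 12:30-21:00.
Farrukh ∩ Clara ∩ Viktor: 13:30-19:15.
Farrukh ∩ Clara ∩ Viktor ∩ Ugo: 13:30-19:00.
That's a single block of 330 minutes.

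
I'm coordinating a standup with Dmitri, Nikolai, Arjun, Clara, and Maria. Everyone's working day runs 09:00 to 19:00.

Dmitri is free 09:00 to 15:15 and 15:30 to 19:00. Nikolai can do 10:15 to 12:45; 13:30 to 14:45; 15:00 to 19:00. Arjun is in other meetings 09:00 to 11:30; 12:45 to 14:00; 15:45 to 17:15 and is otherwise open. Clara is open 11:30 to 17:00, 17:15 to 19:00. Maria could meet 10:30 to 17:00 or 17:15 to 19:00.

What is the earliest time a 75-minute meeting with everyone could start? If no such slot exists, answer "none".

11:30

Dmitri free: 09:00-15:15, 15:30-19:00.
Nikolai free: 10:15-12:45, 13:30-14:45, 15:00-19:00.
Arjun free: 11:30-12:45, 14:00-15:45, 17:15-19:00 (invert busy blocks within the working day).
Clara free: 11:30-17:00, 17:15-19:00.
Maria free: 10:30-17:00, 17:15-19:00.
Dmitri ∩ Nikolai: 10:15-12:45, 13:30-14:45, 15:00-15:15, 15:30-19:00.
Dmitri ∩ Nikolai ∩ Arjun: 11:30-12:45, 14:00-14:45, 15:00-15:15, 15:30-15:45, 17:15-19:00.
Dmitri ∩ Nikolai ∩ Arjun ∩ Clara: 11:30-12:45, 14:00-14:45, 15:00-15:15, 15:30-15:45, 17:15-19:00.
Dmitri ∩ Nikolai ∩ Arjun ∩ Clara ∩ Maria: 11:30-12:45, 14:00-14:45, 15:00-15:15, 15:30-15:45, 17:15-19:00.
The first common window of at least 75 minutes is 11:30-12:45, so the earliest start is 11:30.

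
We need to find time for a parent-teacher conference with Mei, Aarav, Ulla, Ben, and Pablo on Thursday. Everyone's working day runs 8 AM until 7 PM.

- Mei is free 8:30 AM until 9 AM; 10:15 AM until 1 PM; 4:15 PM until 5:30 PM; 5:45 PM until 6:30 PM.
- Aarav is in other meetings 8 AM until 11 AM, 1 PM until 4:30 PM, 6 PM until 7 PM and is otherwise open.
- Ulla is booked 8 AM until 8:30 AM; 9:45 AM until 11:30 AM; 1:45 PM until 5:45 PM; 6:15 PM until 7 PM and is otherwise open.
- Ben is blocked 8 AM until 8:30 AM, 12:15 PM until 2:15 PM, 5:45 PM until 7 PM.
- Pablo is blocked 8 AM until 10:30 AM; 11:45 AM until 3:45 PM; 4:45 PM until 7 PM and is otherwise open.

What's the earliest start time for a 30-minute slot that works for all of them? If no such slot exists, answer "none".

none

Mei free: 08:30-09:00, 10:15-13:00, 16:15-17:30, 17:45-18:30.
Aarav free: 11:00-13:00, 16:30-18:00 (invert busy blocks within the working day).
Ulla free: 08:30-09:45, 11:30-13:45, 17:45-18:15 (invert busy blocks within the working day).
Ben free: 08:30-12:15, 14:15-17:45 (invert busy blocks within the working day).
Pablo free: 10:30-11:45, 15:45-16:45 (invert busy blocks within the working day).
Mei ∩ Aarav: 11:00-13:00, 16:30-17:30, 17:45-18:00.
Mei ∩ Aarav ∩ Ulla: 11:30-13:00, 17:45-18:00.
Mei ∩ Aarav ∩ Ulla ∩ Ben: 11:30-12:15.
Mei ∩ Aarav ∩ Ulla ∩ Ben ∩ Pablo: 11:30-11:45.
So the common availability across everyone is 11:30-11:45.
No common window is at least 30 minutes long.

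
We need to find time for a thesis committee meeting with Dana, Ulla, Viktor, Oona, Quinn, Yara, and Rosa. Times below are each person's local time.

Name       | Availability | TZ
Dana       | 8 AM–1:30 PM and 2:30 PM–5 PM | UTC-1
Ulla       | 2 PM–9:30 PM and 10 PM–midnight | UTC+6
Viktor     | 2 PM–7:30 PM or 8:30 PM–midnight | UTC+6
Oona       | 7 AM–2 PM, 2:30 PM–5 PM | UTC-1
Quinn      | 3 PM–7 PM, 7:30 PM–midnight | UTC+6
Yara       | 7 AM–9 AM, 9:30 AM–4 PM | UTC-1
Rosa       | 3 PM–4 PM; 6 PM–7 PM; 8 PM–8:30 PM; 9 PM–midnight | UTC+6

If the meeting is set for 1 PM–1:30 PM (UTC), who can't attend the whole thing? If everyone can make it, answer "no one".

Quinn, Rosa

Dana in UTC: 09:00-14:30, 15:30-18:00 (add 1h to convert from UTC-1).
Ulla in UTC: 08:00-15:30, 16:00-18:00 (subtract 6h to convert from UTC+6).
Viktor in UTC: 08:00-13:30, 14:30-18:00 (subtract 6h to convert from UTC+6).
Oona in UTC: 08:00-15:00, 15:30-18:00 (add 1h to convert from UTC-1).
Quinn in UTC: 09:00-13:00, 13:30-18:00 (subtract 6h to convert from UTC+6).
Yara in UTC: 08:00-10:00, 10:30-17:00 (add 1h to convert from UTC-1).
Rosa in UTC: 09:00-10:00, 12:00-13:00, 14:00-14:30, 15:00-18:00 (subtract 6h to convert from UTC+6).
Dana: free for 13:00-13:30. Ulla: free for 13:00-13:30. Viktor: free for 13:00-13:30. Oona: free for 13:00-13:30. Quinn: not fully free for 13:00-13:30. Yara: free for 13:00-13:30. Rosa: not fully free for 13:00-13:30.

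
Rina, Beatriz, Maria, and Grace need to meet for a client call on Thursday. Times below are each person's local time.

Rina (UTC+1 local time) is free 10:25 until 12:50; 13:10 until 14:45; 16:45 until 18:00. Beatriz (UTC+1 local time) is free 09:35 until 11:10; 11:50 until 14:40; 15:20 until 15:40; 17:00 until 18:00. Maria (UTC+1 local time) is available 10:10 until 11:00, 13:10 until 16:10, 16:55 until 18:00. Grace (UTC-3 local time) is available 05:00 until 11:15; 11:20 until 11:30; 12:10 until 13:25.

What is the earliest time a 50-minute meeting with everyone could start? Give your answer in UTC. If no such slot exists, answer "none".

Rina in UTC: 09:25-11:50, 12:10-13:45, 15:45-17:00 (subtract 1h to convert from UTC+1).
Beatriz in UTC: 08:35-10:10, 10:50-13:40, 14:20-14:40, 16:00-17:00 (subtract 1h to convert from UTC+1).
Maria in UTC: 09:10-10:00, 12:10-15:10, 15:55-17:00 (subtract 1h to convert from UTC+1).
Grace in UTC: 08:00-14:15, 14:20-14:30, 15:10-16:25 (add 3h to convert from UTC-3).
Rina ∩ Beatriz: 09:25-10:10, 10:50-11:50, 12:10-13:40, 16:00-17:00.
Rina ∩ Beatriz ∩ Maria: 09:25-10:00, 12:10-13:40, 16:00-17:00.
Rina ∩ Beatriz ∩ Maria ∩ Grace: 09:25-10:00, 12:10-13:40, 16:00-16:25.
Those are the intersection windows.
The first common window of at least 50 minutes is 12:10-13:40, so the earliest start is 12:10.

12:10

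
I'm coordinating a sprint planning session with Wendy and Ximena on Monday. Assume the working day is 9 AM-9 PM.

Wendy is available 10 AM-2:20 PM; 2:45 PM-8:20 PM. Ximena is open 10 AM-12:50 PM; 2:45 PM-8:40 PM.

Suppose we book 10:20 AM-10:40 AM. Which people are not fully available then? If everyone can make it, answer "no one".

Wendy: free for 10:20-10:40. Ximena: free for 10:20-10:40.

no one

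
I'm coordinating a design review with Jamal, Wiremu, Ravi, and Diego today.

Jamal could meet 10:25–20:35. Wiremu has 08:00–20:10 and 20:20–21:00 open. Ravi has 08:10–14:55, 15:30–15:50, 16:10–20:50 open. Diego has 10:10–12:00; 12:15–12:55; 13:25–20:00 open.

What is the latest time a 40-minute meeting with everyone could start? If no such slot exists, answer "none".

19:20

Jamal ∩ Wiremu: 10:25-20:10, 20:20-20:35.
Jamal ∩ Wiremu ∩ Ravi: 10:25-14:55, 15:30-15:50, 16:10-20:10, 20:20-20:35.
Jamal ∩ Wiremu ∩ Ravi ∩ Diego: 10:25-12:00, 12:15-12:55, 13:25-14:55, 15:30-15:50, 16:10-20:00.
So the common availability across everyone is 10:25-12:00, 12:15-12:55, 13:25-14:55, 15:30-15:50, 16:10-20:00.
The last common window of at least 40 minutes is 16:10-20:00; a 40-minute meeting can start as late as 19:20 and still end by 20:00.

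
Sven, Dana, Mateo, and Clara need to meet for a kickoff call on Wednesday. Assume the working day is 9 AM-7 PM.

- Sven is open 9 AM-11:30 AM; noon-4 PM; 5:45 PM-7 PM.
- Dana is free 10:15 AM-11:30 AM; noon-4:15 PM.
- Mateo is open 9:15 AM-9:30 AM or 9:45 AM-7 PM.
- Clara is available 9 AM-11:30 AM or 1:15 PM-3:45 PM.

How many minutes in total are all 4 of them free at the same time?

Sven ∩ Dana: 10:15-11:30, 12:00-16:00.
Sven ∩ Dana ∩ Mateo: 10:15-11:30, 12:00-16:00.
Sven ∩ Dana ∩ Mateo ∩ Clara: 10:15-11:30, 13:15-15:45.
Summing the common windows: 75 + 150 = 225 minutes.

225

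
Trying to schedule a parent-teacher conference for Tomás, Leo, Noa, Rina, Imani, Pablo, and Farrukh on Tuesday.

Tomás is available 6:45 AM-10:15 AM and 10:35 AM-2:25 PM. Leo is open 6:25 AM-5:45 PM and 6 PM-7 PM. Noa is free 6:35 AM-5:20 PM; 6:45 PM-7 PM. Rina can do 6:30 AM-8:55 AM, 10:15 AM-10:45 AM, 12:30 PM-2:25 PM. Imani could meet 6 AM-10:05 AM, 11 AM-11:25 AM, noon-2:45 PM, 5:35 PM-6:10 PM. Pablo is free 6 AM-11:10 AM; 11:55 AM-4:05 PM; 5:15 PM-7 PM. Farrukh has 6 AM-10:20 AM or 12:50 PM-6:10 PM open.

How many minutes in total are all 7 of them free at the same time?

225

Tomás ∩ Leo: 06:45-10:15, 10:35-14:25.
Tomás ∩ Leo ∩ Noa: 06:45-10:15, 10:35-14:25.
Tomás ∩ Leo ∩ Noa ∩ Rina: 06:45-08:55, 10:35-10:45, 12:30-14:25.
Tomás ∩ Leo ∩ Noa ∩ Rina ∩ Imani: 06:45-08:55, 12:30-14:25.
Tomás ∩ Leo ∩ Noa ∩ Rina ∩ Imani ∩ Pablo: 06:45-08:55, 12:30-14:25.
Tomás ∩ Leo ∩ Noa ∩ Rina ∩ Imani ∩ Pablo ∩ Farrukh: 06:45-08:55, 12:50-14:25.
Summing the common windows: 130 + 95 = 225 minutes.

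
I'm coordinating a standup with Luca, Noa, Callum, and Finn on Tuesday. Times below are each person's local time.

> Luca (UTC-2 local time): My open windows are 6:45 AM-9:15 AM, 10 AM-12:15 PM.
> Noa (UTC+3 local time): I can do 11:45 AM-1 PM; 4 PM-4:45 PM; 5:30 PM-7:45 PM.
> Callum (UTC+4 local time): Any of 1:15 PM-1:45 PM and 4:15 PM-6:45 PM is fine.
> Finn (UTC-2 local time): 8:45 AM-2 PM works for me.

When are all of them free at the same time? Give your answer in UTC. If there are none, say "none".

13:00-13:45

Luca in UTC: 08:45-11:15, 12:00-14:15 (add 2h to convert from UTC-2).
Noa in UTC: 08:45-10:00, 13:00-13:45, 14:30-16:45 (subtract 3h to convert from UTC+3).
Callum in UTC: 09:15-09:45, 12:15-14:45 (subtract 4h to convert from UTC+4).
Finn in UTC: 10:45-16:00 (add 2h to convert from UTC-2).
Luca ∩ Noa: 08:45-10:00, 13:00-13:45.
Luca ∩ Noa ∩ Callum: 09:15-09:45, 13:00-13:45.
Luca ∩ Noa ∩ Callum ∩ Finn: 13:00-13:45.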